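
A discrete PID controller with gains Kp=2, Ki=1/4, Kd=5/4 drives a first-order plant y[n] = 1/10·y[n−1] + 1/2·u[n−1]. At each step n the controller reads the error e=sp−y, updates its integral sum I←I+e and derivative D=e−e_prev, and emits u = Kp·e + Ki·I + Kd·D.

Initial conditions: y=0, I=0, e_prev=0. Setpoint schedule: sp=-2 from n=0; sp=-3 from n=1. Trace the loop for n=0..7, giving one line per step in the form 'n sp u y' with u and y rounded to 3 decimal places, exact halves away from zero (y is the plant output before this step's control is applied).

0 -2 -7.000 0.000
1 -3 3.750 -3.500
2 -3 -16.838 1.525
3 -3 22.582 -8.266
4 -3 -53.898 10.464
5 -3 93.433 -25.902
6 -3 -191.400 44.126
7 -3 358.302 -91.287

(exact arithmetic carried between steps; '≈' marks a value shown rounded to 6 d.p. or computed from one; I and e_prev carry over from the previous line; the table rounds u and y to 3 d.p., halves away from zero)
n=0: y=0, sp=-2, e=sp−y=-2; I=-2, D=e−e_prev=-2; u=2·(-2)+1/4·(-2)+5/4·(-2)=-7; next y=1/10·0+1/2·(-7)=-3.5
n=1: y=-3.5, sp=-3, e=sp−y=0.5; I=-1.5, D=e−e_prev=2.5; u=2·0.5+1/4·(-1.5)+5/4·2.5=3.75; next y=1/10·(-3.5)+1/2·3.75=1.525
n=2: y=1.525, sp=-3, e=sp−y=-4.525; I=-6.025, D=e−e_prev=-5.025; u=2·(-4.525)+1/4·(-6.025)+5/4·(-5.025)=-16.8375; next y=1/10·1.525+1/2·(-16.8375)=-8.26625
n=3: y=-8.26625, sp=-3, e=sp−y=5.26625; I=-0.75875, D=e−e_prev=9.79125; u=2·5.26625+1/4·(-0.75875)+5/4·9.79125=22.581875; next y=1/10·(-8.26625)+1/2·22.581875≈10.464313
n=4: y≈10.464313, sp=-3, e=sp−y≈-13.464313; I≈-14.223063, D=e−e_prev≈-18.730563; u=2·(-13.464313)+1/4·(-14.223063)+5/4·(-18.730563)≈-53.897594; next y=1/10·10.464313+1/2·(-53.897594)≈-25.902366
n=5: y≈-25.902366, sp=-3, e=sp−y≈22.902366; I≈8.679303, D=e−e_prev≈36.366678; u=2·22.902366+1/4·8.679303+5/4·36.366678≈93.432905; next y=1/10·(-25.902366)+1/2·93.432905≈44.126216
n=6: y≈44.126216, sp=-3, e=sp−y≈-47.126216; I≈-38.446913, D=e−e_prev≈-70.028581; u=2·(-47.126216)+1/4·(-38.446913)+5/4·(-70.028581)≈-191.399886; next y=1/10·44.126216+1/2·(-191.399886)≈-91.287322
n=7: y≈-91.287322, sp=-3, e=sp−y≈88.287322; I≈49.840409, D=e−e_prev≈135.413537; u=2·88.287322+1/4·49.840409+5/4·135.413537≈358.301667; next y=1/10·(-91.287322)+1/2·358.301667≈170.022102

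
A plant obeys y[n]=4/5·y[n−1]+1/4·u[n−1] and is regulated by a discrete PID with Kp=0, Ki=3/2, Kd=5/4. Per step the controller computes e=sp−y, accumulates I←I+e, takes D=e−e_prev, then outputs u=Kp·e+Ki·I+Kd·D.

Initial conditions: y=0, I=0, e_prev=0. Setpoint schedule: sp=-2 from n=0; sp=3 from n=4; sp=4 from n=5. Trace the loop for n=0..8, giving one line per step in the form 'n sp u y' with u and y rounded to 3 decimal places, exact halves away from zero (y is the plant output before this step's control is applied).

(exact arithmetic carried between steps; '≈' marks a value shown rounded to 6 d.p. or computed from one; I and e_prev carry over from the previous line; the table rounds u and y to 3 d.p., halves away from zero)
n=0: y=0, sp=-2, e=sp−y=-2; I=-2, D=e−e_prev=-2; u=0·(-2)+3/2·(-2)+5/4·(-2)=-5.5; next y=4/5·0+1/4·(-5.5)=-1.375
n=1: y=-1.375, sp=-2, e=sp−y=-0.625; I=-2.625, D=e−e_prev=1.375; u=0·(-0.625)+3/2·(-2.625)+5/4·1.375=-2.21875; next y=4/5·(-1.375)+1/4·(-2.21875)≈-1.654688
n=2: y≈-1.654688, sp=-2, e=sp−y≈-0.345313; I≈-2.970313, D=e−e_prev≈0.279688; u=0·(-0.345313)+3/2·(-2.970313)+5/4·0.279688≈-4.105859; next y=4/5·(-1.654688)+1/4·(-4.105859)≈-2.350215
n=3: y≈-2.350215, sp=-2, e=sp−y≈0.350215; I≈-2.620098, D=e−e_prev≈0.695527; u=0·0.350215+3/2·(-2.620098)+5/4·0.695527≈-3.060737; next y=4/5·(-2.350215)+1/4·(-3.060737)≈-2.645356
n=4: y≈-2.645356, sp=3, e=sp−y≈5.645356; I≈3.025259, D=e−e_prev≈5.295141; u=0·5.645356+3/2·3.025259+5/4·5.295141≈11.156815; next y=4/5·(-2.645356)+1/4·11.156815≈0.672919
n=5: y≈0.672919, sp=4, e=sp−y≈3.327081; I≈6.352340, D=e−e_prev≈-2.318275; u=0·3.327081+3/2·6.352340+5/4·(-2.318275)≈6.630666; next y=4/5·0.672919+1/4·6.630666≈2.196001
n=6: y≈2.196001, sp=4, e=sp−y≈1.803999; I≈8.156338, D=e−e_prev≈-1.523083; u=0·1.803999+3/2·8.156338+5/4·(-1.523083)≈10.330654; next y=4/5·2.196001+1/4·10.330654≈4.339465
n=7: y≈4.339465, sp=4, e=sp−y≈-0.339465; I≈7.816874, D=e−e_prev≈-2.143463; u=0·(-0.339465)+3/2·7.816874+5/4·(-2.143463)≈9.045982; next y=4/5·4.339465+1/4·9.045982≈5.733067
n=8: y≈5.733067, sp=4, e=sp−y≈-1.733067; I≈6.083807, D=e−e_prev≈-1.393602; u=0·(-1.733067)+3/2·6.083807+5/4·(-1.393602)≈7.383707; next y=4/5·5.733067+1/4·7.383707≈6.432380

0 -2 -5.500 0.000
1 -2 -2.219 -1.375
2 -2 -4.106 -1.655
3 -2 -3.061 -2.350
4 3 11.157 -2.645
5 4 6.631 0.673
6 4 10.331 2.196
7 4 9.046 4.339
8 4 7.384 5.733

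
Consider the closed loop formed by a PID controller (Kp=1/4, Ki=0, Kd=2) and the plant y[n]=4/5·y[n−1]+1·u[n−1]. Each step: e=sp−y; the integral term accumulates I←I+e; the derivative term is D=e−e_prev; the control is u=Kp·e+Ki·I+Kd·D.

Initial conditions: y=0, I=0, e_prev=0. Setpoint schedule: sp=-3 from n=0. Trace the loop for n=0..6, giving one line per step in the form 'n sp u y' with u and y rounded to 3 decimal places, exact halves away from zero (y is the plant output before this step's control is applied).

(exact arithmetic carried between steps; '≈' marks a value shown rounded to 6 d.p. or computed from one; I and e_prev carry over from the previous line; the table rounds u and y to 3 d.p., halves away from zero)
n=0: y=0, sp=-3, e=sp−y=-3; I=-3, D=e−e_prev=-3; u=1/4·(-3)+0·(-3)+2·(-3)=-6.75; next y=4/5·0+1·(-6.75)=-6.75
n=1: y=-6.75, sp=-3, e=sp−y=3.75; I=0.75, D=e−e_prev=6.75; u=1/4·3.75+0·0.75+2·6.75=14.4375; next y=4/5·(-6.75)+1·14.4375=9.0375
n=2: y=9.0375, sp=-3, e=sp−y=-12.0375; I=-11.2875, D=e−e_prev=-15.7875; u=1/4·(-12.0375)+0·(-11.2875)+2·(-15.7875)=-34.584375; next y=4/5·9.0375+1·(-34.584375)=-27.354375
n=3: y=-27.354375, sp=-3, e=sp−y=24.354375; I=13.066875, D=e−e_prev=36.391875; u=1/4·24.354375+0·13.066875+2·36.391875≈78.872344; next y=4/5·(-27.354375)+1·78.872344≈56.988844
n=4: y≈56.988844, sp=-3, e=sp−y≈-59.988844; I≈-46.921969, D=e−e_prev≈-84.343219; u=1/4·(-59.988844)+0·(-46.921969)+2·(-84.343219)≈-183.683648; next y=4/5·56.988844+1·(-183.683648)≈-138.092573
n=5: y≈-138.092573, sp=-3, e=sp−y≈135.092573; I≈88.170605, D=e−e_prev≈195.081417; u=1/4·135.092573+0·88.170605+2·195.081417≈423.935978; next y=4/5·(-138.092573)+1·423.935978≈313.461919
n=6: y≈313.461919, sp=-3, e=sp−y≈-316.461919; I≈-228.291314, D=e−e_prev≈-451.554492; u=1/4·(-316.461919)+0·(-228.291314)+2·(-451.554492)≈-982.224465; next y=4/5·313.461919+1·(-982.224465)≈-731.454929

0 -3 -6.750 0.000
1 -3 14.438 -6.750
2 -3 -34.584 9.038
3 -3 78.872 -27.354
4 -3 -183.684 56.989
5 -3 423.936 -138.093
6 -3 -982.224 313.462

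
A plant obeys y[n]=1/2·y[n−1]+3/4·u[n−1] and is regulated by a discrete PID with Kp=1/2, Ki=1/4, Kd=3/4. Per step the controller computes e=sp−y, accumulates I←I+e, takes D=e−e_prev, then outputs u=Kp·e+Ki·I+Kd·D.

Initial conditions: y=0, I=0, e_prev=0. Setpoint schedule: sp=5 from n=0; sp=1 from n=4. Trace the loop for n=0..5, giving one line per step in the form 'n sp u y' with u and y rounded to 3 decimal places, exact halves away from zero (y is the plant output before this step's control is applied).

0 5 7.500 0.000
1 5 -3.438 5.625
2 5 8.711 0.234
3 5 -3.765 6.650
4 1 3.858 0.502
5 1 -1.593 3.144

(exact arithmetic carried between steps; '≈' marks a value shown rounded to 6 d.p. or computed from one; I and e_prev carry over from the previous line; the table rounds u and y to 3 d.p., halves away from zero)
n=0: y=0, sp=5, e=sp−y=5; I=5, D=e−e_prev=5; u=1/2·5+1/4·5+3/4·5=7.5; next y=1/2·0+3/4·7.5=5.625
n=1: y=5.625, sp=5, e=sp−y=-0.625; I=4.375, D=e−e_prev=-5.625; u=1/2·(-0.625)+1/4·4.375+3/4·(-5.625)=-3.4375; next y=1/2·5.625+3/4·(-3.4375)=0.234375
n=2: y=0.234375, sp=5, e=sp−y=4.765625; I=9.140625, D=e−e_prev=5.390625; u=1/2·4.765625+1/4·9.140625+3/4·5.390625≈8.710938; next y=1/2·0.234375+3/4·8.710938≈6.650391
n=3: y≈6.650391, sp=5, e=sp−y≈-1.650391; I≈7.490234, D=e−e_prev≈-6.416016; u=1/2·(-1.650391)+1/4·7.490234+3/4·(-6.416016)≈-3.764648; next y=1/2·6.650391+3/4·(-3.764648)≈0.501709
n=4: y≈0.501709, sp=1, e=sp−y≈0.498291; I≈7.988525, D=e−e_prev≈2.148682; u=1/2·0.498291+1/4·7.988525+3/4·2.148682≈3.857788; next y=1/2·0.501709+3/4·3.857788≈3.144196
n=5: y≈3.144196, sp=1, e=sp−y≈-2.144196; I≈5.844330, D=e−e_prev≈-2.642487; u=1/2·(-2.144196)+1/4·5.844330+3/4·(-2.642487)≈-1.592880; next y=1/2·3.144196+3/4·(-1.592880)≈0.377438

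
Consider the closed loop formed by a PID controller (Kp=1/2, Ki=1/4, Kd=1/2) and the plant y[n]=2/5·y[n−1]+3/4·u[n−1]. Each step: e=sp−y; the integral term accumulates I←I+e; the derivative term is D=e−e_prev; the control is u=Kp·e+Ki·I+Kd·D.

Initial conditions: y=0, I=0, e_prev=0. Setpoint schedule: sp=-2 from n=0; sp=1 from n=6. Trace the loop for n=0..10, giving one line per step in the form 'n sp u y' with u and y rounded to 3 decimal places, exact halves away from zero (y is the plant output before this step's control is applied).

(exact arithmetic carried between steps; '≈' marks a value shown rounded to 6 d.p. or computed from one; I and e_prev carry over from the previous line; the table rounds u and y to 3 d.p., halves away from zero)
n=0: y=0, sp=-2, e=sp−y=-2; I=-2, D=e−e_prev=-2; u=1/2·(-2)+1/4·(-2)+1/2·(-2)=-2.5; next y=2/5·0+3/4·(-2.5)=-1.875
n=1: y=-1.875, sp=-2, e=sp−y=-0.125; I=-2.125, D=e−e_prev=1.875; u=1/2·(-0.125)+1/4·(-2.125)+1/2·1.875=0.34375; next y=2/5·(-1.875)+3/4·0.34375≈-0.492188
n=2: y≈-0.492188, sp=-2, e=sp−y≈-1.507813; I≈-3.632813, D=e−e_prev≈-1.382813; u=1/2·(-1.507813)+1/4·(-3.632813)+1/2·(-1.382813)≈-2.353516; next y=2/5·(-0.492188)+3/4·(-2.353516)≈-1.962012
n=3: y≈-1.962012, sp=-2, e=sp−y≈-0.037988; I≈-3.670801, D=e−e_prev≈1.469824; u=1/2·(-0.037988)+1/4·(-3.670801)+1/2·1.469824≈-0.201782; next y=2/5·(-1.962012)+3/4·(-0.201782)≈-0.936141
n=4: y≈-0.936141, sp=-2, e=sp−y≈-1.063859; I≈-4.734659, D=e−e_prev≈-1.025870; u=1/2·(-1.063859)+1/4·(-4.734659)+1/2·(-1.025870)≈-2.228529; next y=2/5·(-0.936141)+3/4·(-2.228529)≈-2.045854
n=5: y≈-2.045854, sp=-2, e=sp−y≈0.045854; I≈-4.688806, D=e−e_prev≈1.109712; u=1/2·0.045854+1/4·(-4.688806)+1/2·1.109712≈-0.594419; next y=2/5·(-2.045854)+3/4·(-0.594419)≈-1.264155
n=6: y≈-1.264155, sp=1, e=sp−y≈2.264155; I≈-2.424651, D=e−e_prev≈2.218302; u=1/2·2.264155+1/4·(-2.424651)+1/2·2.218302≈1.635066; next y=2/5·(-1.264155)+3/4·1.635066≈0.720637
n=7: y≈0.720637, sp=1, e=sp−y≈0.279363; I≈-2.145288, D=e−e_prev≈-1.984793; u=1/2·0.279363+1/4·(-2.145288)+1/2·(-1.984793)≈-1.389037; next y=2/5·0.720637+3/4·(-1.389037)≈-0.753523
n=8: y≈-0.753523, sp=1, e=sp−y≈1.753523; I≈-0.391765, D=e−e_prev≈1.474160; u=1/2·1.753523+1/4·(-0.391765)+1/2·1.474160≈1.515900; next y=2/5·(-0.753523)+3/4·1.515900≈0.835516
n=9: y≈0.835516, sp=1, e=sp−y≈0.164484; I≈-0.227281, D=e−e_prev≈-1.589039; u=1/2·0.164484+1/4·(-0.227281)+1/2·(-1.589039)≈-0.769098; next y=2/5·0.835516+3/4·(-0.769098)≈-0.242617
n=10: y≈-0.242617, sp=1, e=sp−y≈1.242617; I≈1.015336, D=e−e_prev≈1.078133; u=1/2·1.242617+1/4·1.015336+1/2·1.078133≈1.414209; next y=2/5·(-0.242617)+3/4·1.414209≈0.963610

0 -2 -2.500 0.000
1 -2 0.344 -1.875
2 -2 -2.354 -0.492
3 -2 -0.202 -1.962
4 -2 -2.229 -0.936
5 -2 -0.594 -2.046
6 1 1.635 -1.264
7 1 -1.389 0.721
8 1 1.516 -0.754
9 1 -0.769 0.836
10 1 1.414 -0.243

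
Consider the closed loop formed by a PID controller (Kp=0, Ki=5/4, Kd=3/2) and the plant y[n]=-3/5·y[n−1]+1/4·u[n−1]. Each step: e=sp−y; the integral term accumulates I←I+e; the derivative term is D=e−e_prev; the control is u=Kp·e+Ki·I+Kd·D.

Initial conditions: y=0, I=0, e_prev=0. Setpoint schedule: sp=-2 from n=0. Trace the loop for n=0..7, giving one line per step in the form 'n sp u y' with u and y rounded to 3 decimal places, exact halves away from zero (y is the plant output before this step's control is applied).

0 -2 -5.500 0.000
1 -2 -1.219 -1.375
2 -2 -9.275 0.520
3 -2 -0.916 -2.631
4 -2 -15.800 1.349
5 -2 2.783 -4.760
6 -2 -25.787 3.552
7 -2 13.096 -8.578

(exact arithmetic carried between steps; '≈' marks a value shown rounded to 6 d.p. or computed from one; I and e_prev carry over from the previous line; the table rounds u and y to 3 d.p., halves away from zero)
n=0: y=0, sp=-2, e=sp−y=-2; I=-2, D=e−e_prev=-2; u=0·(-2)+5/4·(-2)+3/2·(-2)=-5.5; next y=-3/5·0+1/4·(-5.5)=-1.375
n=1: y=-1.375, sp=-2, e=sp−y=-0.625; I=-2.625, D=e−e_prev=1.375; u=0·(-0.625)+5/4·(-2.625)+3/2·1.375=-1.21875; next y=-3/5·(-1.375)+1/4·(-1.21875)≈0.520313
n=2: y≈0.520313, sp=-2, e=sp−y≈-2.520313; I≈-5.145313, D=e−e_prev≈-1.895313; u=0·(-2.520313)+5/4·(-5.145313)+3/2·(-1.895313)≈-9.274609; next y=-3/5·0.520313+1/4·(-9.274609)≈-2.630840
n=3: y≈-2.630840, sp=-2, e=sp−y≈0.630840; I≈-4.514473, D=e−e_prev≈3.151152; u=0·0.630840+5/4·(-4.514473)+3/2·3.151152≈-0.916362; next y=-3/5·(-2.630840)+1/4·(-0.916362)≈1.349413
n=4: y≈1.349413, sp=-2, e=sp−y≈-3.349413; I≈-7.863886, D=e−e_prev≈-3.980253; u=0·(-3.349413)+5/4·(-7.863886)+3/2·(-3.980253)≈-15.800237; next y=-3/5·1.349413+1/4·(-15.800237)≈-4.759707
n=5: y≈-4.759707, sp=-2, e=sp−y≈2.759707; I≈-5.104179, D=e−e_prev≈6.109121; u=0·2.759707+5/4·(-5.104179)+3/2·6.109121≈2.783458; next y=-3/5·(-4.759707)+1/4·2.783458≈3.551689
n=6: y≈3.551689, sp=-2, e=sp−y≈-5.551689; I≈-10.655867, D=e−e_prev≈-8.311396; u=0·(-5.551689)+5/4·(-10.655867)+3/2·(-8.311396)≈-25.786928; next y=-3/5·3.551689+1/4·(-25.786928)≈-8.577745
n=7: y≈-8.577745, sp=-2, e=sp−y≈6.577745; I≈-4.078122, D=e−e_prev≈12.129434; u=0·6.577745+5/4·(-4.078122)+3/2·12.129434≈13.096499; next y=-3/5·(-8.577745)+1/4·13.096499≈8.420772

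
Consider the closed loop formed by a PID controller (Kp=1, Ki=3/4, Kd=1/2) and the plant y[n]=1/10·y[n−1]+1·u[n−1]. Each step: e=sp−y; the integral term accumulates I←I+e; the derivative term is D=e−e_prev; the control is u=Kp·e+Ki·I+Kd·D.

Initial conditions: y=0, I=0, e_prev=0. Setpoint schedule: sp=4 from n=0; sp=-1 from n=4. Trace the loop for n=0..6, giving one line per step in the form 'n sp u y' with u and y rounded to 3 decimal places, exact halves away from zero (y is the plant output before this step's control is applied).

0 4 9.000 0.000
1 4 -10.250 9.000
2 4 31.788 -9.350
3 4 -57.831 30.853
4 -1 123.476 -54.745
5 -1 -265.195 118.002
6 -1 567.570 -253.395

(exact arithmetic carried between steps; '≈' marks a value shown rounded to 6 d.p. or computed from one; I and e_prev carry over from the previous line; the table rounds u and y to 3 d.p., halves away from zero)
n=0: y=0, sp=4, e=sp−y=4; I=4, D=e−e_prev=4; u=1·4+3/4·4+1/2·4=9; next y=1/10·0+1·9=9
n=1: y=9, sp=4, e=sp−y=-5; I=-1, D=e−e_prev=-9; u=1·(-5)+3/4·(-1)+1/2·(-9)=-10.25; next y=1/10·9+1·(-10.25)=-9.35
n=2: y=-9.35, sp=4, e=sp−y=13.35; I=12.35, D=e−e_prev=18.35; u=1·13.35+3/4·12.35+1/2·18.35=31.7875; next y=1/10·(-9.35)+1·31.7875=30.8525
n=3: y=30.8525, sp=4, e=sp−y=-26.8525; I=-14.5025, D=e−e_prev=-40.2025; u=1·(-26.8525)+3/4·(-14.5025)+1/2·(-40.2025)=-57.830625; next y=1/10·30.8525+1·(-57.830625)=-54.745375
n=4: y=-54.745375, sp=-1, e=sp−y=53.745375; I=39.242875, D=e−e_prev=80.597875; u=1·53.745375+3/4·39.242875+1/2·80.597875≈123.476469; next y=1/10·(-54.745375)+1·123.476469≈118.001931
n=5: y≈118.001931, sp=-1, e=sp−y≈-119.001931; I≈-79.759056, D=e−e_prev≈-172.747306; u=1·(-119.001931)+3/4·(-79.759056)+1/2·(-172.747306)≈-265.194877; next y=1/10·118.001931+1·(-265.194877)≈-253.394683
n=6: y≈-253.394683, sp=-1, e=sp−y≈252.394683; I≈172.635627, D=e−e_prev≈371.396615; u=1·252.394683+3/4·172.635627+1/2·371.396615≈567.569711; next y=1/10·(-253.394683)+1·567.569711≈542.230243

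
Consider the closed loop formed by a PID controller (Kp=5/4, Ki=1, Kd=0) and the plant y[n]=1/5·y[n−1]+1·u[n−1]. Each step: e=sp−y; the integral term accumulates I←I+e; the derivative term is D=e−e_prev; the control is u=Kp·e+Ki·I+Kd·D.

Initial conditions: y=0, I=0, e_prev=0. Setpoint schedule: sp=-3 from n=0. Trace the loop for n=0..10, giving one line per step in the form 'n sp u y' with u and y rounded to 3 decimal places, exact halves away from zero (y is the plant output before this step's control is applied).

(exact arithmetic carried between steps; '≈' marks a value shown rounded to 6 d.p. or computed from one; I and e_prev carry over from the previous line; the table rounds u and y to 3 d.p., halves away from zero)
n=0: y=0, sp=-3, e=sp−y=-3; I=-3, D=e−e_prev=-3; u=5/4·(-3)+1·(-3)+0·(-3)=-6.75; next y=1/5·0+1·(-6.75)=-6.75
n=1: y=-6.75, sp=-3, e=sp−y=3.75; I=0.75, D=e−e_prev=6.75; u=5/4·3.75+1·0.75+0·6.75=5.4375; next y=1/5·(-6.75)+1·5.4375=4.0875
n=2: y=4.0875, sp=-3, e=sp−y=-7.0875; I=-6.3375, D=e−e_prev=-10.8375; u=5/4·(-7.0875)+1·(-6.3375)+0·(-10.8375)=-15.196875; next y=1/5·4.0875+1·(-15.196875)=-14.379375
n=3: y=-14.379375, sp=-3, e=sp−y=11.379375; I=5.041875, D=e−e_prev=18.466875; u=5/4·11.379375+1·5.041875+0·18.466875≈19.266094; next y=1/5·(-14.379375)+1·19.266094≈16.390219
n=4: y≈16.390219, sp=-3, e=sp−y≈-19.390219; I≈-14.348344, D=e−e_prev≈-30.769594; u=5/4·(-19.390219)+1·(-14.348344)+0·(-30.769594)≈-38.586117; next y=1/5·16.390219+1·(-38.586117)≈-35.308073
n=5: y≈-35.308073, sp=-3, e=sp−y≈32.308073; I≈17.959730, D=e−e_prev≈51.698292; u=5/4·32.308073+1·17.959730+0·51.698292≈58.344821; next y=1/5·(-35.308073)+1·58.344821≈51.283207
n=6: y≈51.283207, sp=-3, e=sp−y≈-54.283207; I≈-36.323477, D=e−e_prev≈-86.591280; u=5/4·(-54.283207)+1·(-36.323477)+0·(-86.591280)≈-104.177486; next y=1/5·51.283207+1·(-104.177486)≈-93.920844
n=7: y≈-93.920844, sp=-3, e=sp−y≈90.920844; I≈54.597367, D=e−e_prev≈145.204051; u=5/4·90.920844+1·54.597367+0·145.204051≈168.248422; next y=1/5·(-93.920844)+1·168.248422≈149.464254
n=8: y≈149.464254, sp=-3, e=sp−y≈-152.464254; I≈-97.866886, D=e−e_prev≈-243.385098; u=5/4·(-152.464254)+1·(-97.866886)+0·(-243.385098)≈-288.447203; next y=1/5·149.464254+1·(-288.447203)≈-258.554353
n=9: y≈-258.554353, sp=-3, e=sp−y≈255.554353; I≈157.687466, D=e−e_prev≈408.018606; u=5/4·255.554353+1·157.687466+0·408.018606≈477.130407; next y=1/5·(-258.554353)+1·477.130407≈425.419537
n=10: y≈425.419537, sp=-3, e=sp−y≈-428.419537; I≈-270.732070, D=e−e_prev≈-683.973889; u=5/4·(-428.419537)+1·(-270.732070)+0·(-683.973889)≈-806.256491; next y=1/5·425.419537+1·(-806.256491)≈-721.172584

0 -3 -6.750 0.000
1 -3 5.438 -6.750
2 -3 -15.197 4.088
3 -3 19.266 -14.379
4 -3 -38.586 16.390
5 -3 58.345 -35.308
6 -3 -104.177 51.283
7 -3 168.248 -93.921
8 -3 -288.447 149.464
9 -3 477.130 -258.554
10 -3 -806.256 425.420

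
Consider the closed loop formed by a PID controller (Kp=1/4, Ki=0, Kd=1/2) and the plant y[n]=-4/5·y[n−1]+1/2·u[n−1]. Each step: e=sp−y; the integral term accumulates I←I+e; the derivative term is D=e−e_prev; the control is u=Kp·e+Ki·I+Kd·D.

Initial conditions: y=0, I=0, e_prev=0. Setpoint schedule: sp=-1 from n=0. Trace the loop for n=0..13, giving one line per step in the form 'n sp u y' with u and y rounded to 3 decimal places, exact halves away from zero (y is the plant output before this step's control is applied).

(exact arithmetic carried between steps; '≈' marks a value shown rounded to 6 d.p. or computed from one; I and e_prev carry over from the previous line; the table rounds u and y to 3 d.p., halves away from zero)
n=0: y=0, sp=-1, e=sp−y=-1; I=-1, D=e−e_prev=-1; u=1/4·(-1)+0·(-1)+1/2·(-1)=-0.75; next y=-4/5·0+1/2·(-0.75)=-0.375
n=1: y=-0.375, sp=-1, e=sp−y=-0.625; I=-1.625, D=e−e_prev=0.375; u=1/4·(-0.625)+0·(-1.625)+1/2·0.375=0.03125; next y=-4/5·(-0.375)+1/2·0.03125=0.315625
n=2: y=0.315625, sp=-1, e=sp−y=-1.315625; I=-2.940625, D=e−e_prev=-0.690625; u=1/4·(-1.315625)+0·(-2.940625)+1/2·(-0.690625)≈-0.674219; next y=-4/5·0.315625+1/2·(-0.674219)≈-0.589609
n=3: y≈-0.589609, sp=-1, e=sp−y≈-0.410391; I≈-3.351016, D=e−e_prev≈0.905234; u=1/4·(-0.410391)+0·(-3.351016)+1/2·0.905234≈0.350020; next y=-4/5·(-0.589609)+1/2·0.350020≈0.646697
n=4: y≈0.646697, sp=-1, e=sp−y≈-1.646697; I≈-4.997713, D=e−e_prev≈-1.236307; u=1/4·(-1.646697)+0·(-4.997713)+1/2·(-1.236307)≈-1.029828; next y=-4/5·0.646697+1/2·(-1.029828)≈-1.032272
n=5: y≈-1.032272, sp=-1, e=sp−y≈0.032272; I≈-4.965441, D=e−e_prev≈1.678969; u=1/4·0.032272+0·(-4.965441)+1/2·1.678969≈0.847552; next y=-4/5·(-1.032272)+1/2·0.847552≈1.249593
n=6: y≈1.249593, sp=-1, e=sp−y≈-2.249593; I≈-7.215035, D=e−e_prev≈-2.281865; u=1/4·(-2.249593)+0·(-7.215035)+1/2·(-2.281865)≈-1.703331; next y=-4/5·1.249593+1/2·(-1.703331)≈-1.851340
n=7: y≈-1.851340, sp=-1, e=sp−y≈0.851340; I≈-6.363694, D=e−e_prev≈3.100934; u=1/4·0.851340+0·(-6.363694)+1/2·3.100934≈1.763302; next y=-4/5·(-1.851340)+1/2·1.763302≈2.362723
n=8: y≈2.362723, sp=-1, e=sp−y≈-3.362723; I≈-9.726418, D=e−e_prev≈-4.214063; u=1/4·(-3.362723)+0·(-9.726418)+1/2·(-4.214063)≈-2.947712; next y=-4/5·2.362723+1/2·(-2.947712)≈-3.364035
n=9: y≈-3.364035, sp=-1, e=sp−y≈2.364035; I≈-7.362383, D=e−e_prev≈5.726758; u=1/4·2.364035+0·(-7.362383)+1/2·5.726758≈3.454388; next y=-4/5·(-3.364035)+1/2·3.454388≈4.418422
n=10: y≈4.418422, sp=-1, e=sp−y≈-5.418422; I≈-12.780805, D=e−e_prev≈-7.782456; u=1/4·(-5.418422)+0·(-12.780805)+1/2·(-7.782456)≈-5.245834; next y=-4/5·4.418422+1/2·(-5.245834)≈-6.157654
n=11: y≈-6.157654, sp=-1, e=sp−y≈5.157654; I≈-7.623150, D=e−e_prev≈10.576076; u=1/4·5.157654+0·(-7.623150)+1/2·10.576076≈6.577451; next y=-4/5·(-6.157654)+1/2·6.577451≈8.214849
n=12: y≈8.214849, sp=-1, e=sp−y≈-9.214849; I≈-16.837999, D=e−e_prev≈-14.372503; u=1/4·(-9.214849)+0·(-16.837999)+1/2·(-14.372503)≈-9.489964; next y=-4/5·8.214849+1/2·(-9.489964)≈-11.316861
n=13: y≈-11.316861, sp=-1, e=sp−y≈10.316861; I≈-6.521138, D=e−e_prev≈19.531710; u=1/4·10.316861+0·(-6.521138)+1/2·19.531710≈12.345070; next y=-4/5·(-11.316861)+1/2·12.345070≈15.226024

0 -1 -0.750 0.000
1 -1 0.031 -0.375
2 -1 -0.674 0.316
3 -1 0.350 -0.590
4 -1 -1.030 0.647
5 -1 0.848 -1.032
6 -1 -1.703 1.250
7 -1 1.763 -1.851
8 -1 -2.948 2.363
9 -1 3.454 -3.364
10 -1 -5.246 4.418
11 -1 6.577 -6.158
12 -1 -9.490 8.215
13 -1 12.345 -11.317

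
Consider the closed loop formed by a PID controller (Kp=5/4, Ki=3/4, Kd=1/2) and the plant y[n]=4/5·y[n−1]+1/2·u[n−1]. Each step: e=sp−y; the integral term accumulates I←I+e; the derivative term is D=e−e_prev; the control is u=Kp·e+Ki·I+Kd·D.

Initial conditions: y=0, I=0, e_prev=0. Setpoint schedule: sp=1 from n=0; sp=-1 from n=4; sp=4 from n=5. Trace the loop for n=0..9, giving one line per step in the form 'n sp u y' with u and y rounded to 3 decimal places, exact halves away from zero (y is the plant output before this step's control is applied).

(exact arithmetic carried between steps; '≈' marks a value shown rounded to 6 d.p. or computed from one; I and e_prev carry over from the previous line; the table rounds u and y to 3 d.p., halves away from zero)
n=0: y=0, sp=1, e=sp−y=1; I=1, D=e−e_prev=1; u=5/4·1+3/4·1+1/2·1=2.5; next y=4/5·0+1/2·2.5=1.25
n=1: y=1.25, sp=1, e=sp−y=-0.25; I=0.75, D=e−e_prev=-1.25; u=5/4·(-0.25)+3/4·0.75+1/2·(-1.25)=-0.375; next y=4/5·1.25+1/2·(-0.375)=0.8125
n=2: y=0.8125, sp=1, e=sp−y=0.1875; I=0.9375, D=e−e_prev=0.4375; u=5/4·0.1875+3/4·0.9375+1/2·0.4375=1.15625; next y=4/5·0.8125+1/2·1.15625=1.228125
n=3: y=1.228125, sp=1, e=sp−y=-0.228125; I=0.709375, D=e−e_prev=-0.415625; u=5/4·(-0.228125)+3/4·0.709375+1/2·(-0.415625)≈0.039063; next y=4/5·1.228125+1/2·0.039063≈1.002031
n=4: y≈1.002031, sp=-1, e=sp−y≈-2.002031; I≈-1.292656, D=e−e_prev≈-1.773906; u=5/4·(-2.002031)+3/4·(-1.292656)+1/2·(-1.773906)≈-4.358984; next y=4/5·1.002031+1/2·(-4.358984)≈-1.377867
n=5: y≈-1.377867, sp=4, e=sp−y≈5.377867; I≈4.085211, D=e−e_prev≈7.379898; u=5/4·5.377867+3/4·4.085211+1/2·7.379898≈13.476191; next y=4/5·(-1.377867)+1/2·13.476191≈5.635802
n=6: y≈5.635802, sp=4, e=sp−y≈-1.635802; I≈2.449409, D=e−e_prev≈-7.013669; u=5/4·(-1.635802)+3/4·2.449409+1/2·(-7.013669)≈-3.714530; next y=4/5·5.635802+1/2·(-3.714530)≈2.651376
n=7: y≈2.651376, sp=4, e=sp−y≈1.348624; I≈3.798033, D=e−e_prev≈2.984426; u=5/4·1.348624+3/4·3.798033+1/2·2.984426≈6.026517; next y=4/5·2.651376+1/2·6.026517≈5.134359
n=8: y≈5.134359, sp=4, e=sp−y≈-1.134359; I≈2.663673, D=e−e_prev≈-2.482983; u=5/4·(-1.134359)+3/4·2.663673+1/2·(-2.482983)≈-0.661686; next y=4/5·5.134359+1/2·(-0.661686)≈3.776645
n=9: y≈3.776645, sp=4, e=sp−y≈0.223355; I≈2.887029, D=e−e_prev≈1.357715; u=5/4·0.223355+3/4·2.887029+1/2·1.357715≈3.123323; next y=4/5·3.776645+1/2·3.123323≈4.582977

0 1 2.500 0.000
1 1 -0.375 1.250
2 1 1.156 0.813
3 1 0.039 1.228
4 -1 -4.359 1.002
5 4 13.476 -1.378
6 4 -3.715 5.636
7 4 6.027 2.651
8 4 -0.662 5.134
9 4 3.123 3.777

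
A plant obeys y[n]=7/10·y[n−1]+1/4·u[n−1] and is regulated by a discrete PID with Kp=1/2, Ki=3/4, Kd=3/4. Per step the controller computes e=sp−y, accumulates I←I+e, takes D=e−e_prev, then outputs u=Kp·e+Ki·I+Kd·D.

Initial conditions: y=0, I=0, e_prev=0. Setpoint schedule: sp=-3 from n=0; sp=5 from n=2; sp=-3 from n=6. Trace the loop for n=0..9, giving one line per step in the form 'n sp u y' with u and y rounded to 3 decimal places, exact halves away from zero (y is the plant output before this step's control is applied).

(exact arithmetic carried between steps; '≈' marks a value shown rounded to 6 d.p. or computed from one; I and e_prev carry over from the previous line; the table rounds u and y to 3 d.p., halves away from zero)
n=0: y=0, sp=-3, e=sp−y=-3; I=-3, D=e−e_prev=-3; u=1/2·(-3)+3/4·(-3)+3/4·(-3)=-6; next y=7/10·0+1/4·(-6)=-1.5
n=1: y=-1.5, sp=-3, e=sp−y=-1.5; I=-4.5, D=e−e_prev=1.5; u=1/2·(-1.5)+3/4·(-4.5)+3/4·1.5=-3; next y=7/10·(-1.5)+1/4·(-3)=-1.8
n=2: y=-1.8, sp=5, e=sp−y=6.8; I=2.3, D=e−e_prev=8.3; u=1/2·6.8+3/4·2.3+3/4·8.3=11.35; next y=7/10·(-1.8)+1/4·11.35=1.5775
n=3: y=1.5775, sp=5, e=sp−y=3.4225; I=5.7225, D=e−e_prev=-3.3775; u=1/2·3.4225+3/4·5.7225+3/4·(-3.3775)=3.47; next y=7/10·1.5775+1/4·3.47=1.97175
n=4: y=1.97175, sp=5, e=sp−y=3.02825; I=8.75075, D=e−e_prev=-0.39425; u=1/2·3.02825+3/4·8.75075+3/4·(-0.39425)=7.7815; next y=7/10·1.97175+1/4·7.7815=3.3256
n=5: y=3.3256, sp=5, e=sp−y=1.6744; I=10.42515, D=e−e_prev=-1.35385; u=1/2·1.6744+3/4·10.42515+3/4·(-1.35385)=7.640675; next y=7/10·3.3256+1/4·7.640675≈4.238089
n=6: y≈4.238089, sp=-3, e=sp−y≈-7.238089; I≈3.187061, D=e−e_prev≈-8.912489; u=1/2·(-7.238089)+3/4·3.187061+3/4·(-8.912489)≈-7.913115; next y=7/10·4.238089+1/4·(-7.913115)≈0.988383
n=7: y≈0.988383, sp=-3, e=sp−y≈-3.988383; I≈-0.801322, D=e−e_prev≈3.249705; u=1/2·(-3.988383)+3/4·(-0.801322)+3/4·3.249705≈-0.157904; next y=7/10·0.988383+1/4·(-0.157904)≈0.652392
n=8: y≈0.652392, sp=-3, e=sp−y≈-3.652392; I≈-4.453714, D=e−e_prev≈0.335991; u=1/2·(-3.652392)+3/4·(-4.453714)+3/4·0.335991≈-4.914489; next y=7/10·0.652392+1/4·(-4.914489)≈-0.771948
n=9: y≈-0.771948, sp=-3, e=sp−y≈-2.228052; I≈-6.681767, D=e−e_prev≈1.424340; u=1/2·(-2.228052)+3/4·(-6.681767)+3/4·1.424340≈-5.057096; next y=7/10·(-0.771948)+1/4·(-5.057096)≈-1.804637

0 -3 -6.000 0.000
1 -3 -3.000 -1.500
2 5 11.350 -1.800
3 5 3.470 1.578
4 5 7.782 1.972
5 5 7.641 3.326
6 -3 -7.913 4.238
7 -3 -0.158 0.988
8 -3 -4.914 0.652
9 -3 -5.057 -0.772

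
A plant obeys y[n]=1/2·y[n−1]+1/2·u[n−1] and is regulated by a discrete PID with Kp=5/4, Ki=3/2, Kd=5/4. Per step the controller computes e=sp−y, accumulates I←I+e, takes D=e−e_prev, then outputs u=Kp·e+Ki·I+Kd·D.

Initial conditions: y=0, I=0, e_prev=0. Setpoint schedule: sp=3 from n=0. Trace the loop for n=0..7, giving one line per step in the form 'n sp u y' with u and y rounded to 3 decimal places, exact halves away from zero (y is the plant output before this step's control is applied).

(exact arithmetic carried between steps; '≈' marks a value shown rounded to 6 d.p. or computed from one; I and e_prev carry over from the previous line; the table rounds u and y to 3 d.p., halves away from zero)
n=0: y=0, sp=3, e=sp−y=3; I=3, D=e−e_prev=3; u=5/4·3+3/2·3+5/4·3=12; next y=1/2·0+1/2·12=6
n=1: y=6, sp=3, e=sp−y=-3; I=0, D=e−e_prev=-6; u=5/4·(-3)+3/2·0+5/4·(-6)=-11.25; next y=1/2·6+1/2·(-11.25)=-2.625
n=2: y=-2.625, sp=3, e=sp−y=5.625; I=5.625, D=e−e_prev=8.625; u=5/4·5.625+3/2·5.625+5/4·8.625=26.25; next y=1/2·(-2.625)+1/2·26.25=11.8125
n=3: y=11.8125, sp=3, e=sp−y=-8.8125; I=-3.1875, D=e−e_prev=-14.4375; u=5/4·(-8.8125)+3/2·(-3.1875)+5/4·(-14.4375)=-33.84375; next y=1/2·11.8125+1/2·(-33.84375)=-11.015625
n=4: y=-11.015625, sp=3, e=sp−y=14.015625; I=10.828125, D=e−e_prev=22.828125; u=5/4·14.015625+3/2·10.828125+5/4·22.828125=62.296875; next y=1/2·(-11.015625)+1/2·62.296875=25.640625
n=5: y=25.640625, sp=3, e=sp−y=-22.640625; I=-11.8125, D=e−e_prev=-36.65625; u=5/4·(-22.640625)+3/2·(-11.8125)+5/4·(-36.65625)≈-91.839844; next y=1/2·25.640625+1/2·(-91.839844)≈-33.099609
n=6: y≈-33.099609, sp=3, e=sp−y≈36.099609; I≈24.287109, D=e−e_prev≈58.740234; u=5/4·36.099609+3/2·24.287109+5/4·58.740234≈154.980469; next y=1/2·(-33.099609)+1/2·154.980469≈60.940430
n=7: y≈60.940430, sp=3, e=sp−y≈-57.940430; I≈-33.653320, D=e−e_prev≈-94.040039; u=5/4·(-57.940430)+3/2·(-33.653320)+5/4·(-94.040039)≈-240.455566; next y=1/2·60.940430+1/2·(-240.455566)≈-89.757568

0 3 12.000 0.000
1 3 -11.250 6.000
2 3 26.250 -2.625
3 3 -33.844 11.813
4 3 62.297 -11.016
5 3 -91.840 25.641
6 3 154.980 -33.100
7 3 -240.456 60.940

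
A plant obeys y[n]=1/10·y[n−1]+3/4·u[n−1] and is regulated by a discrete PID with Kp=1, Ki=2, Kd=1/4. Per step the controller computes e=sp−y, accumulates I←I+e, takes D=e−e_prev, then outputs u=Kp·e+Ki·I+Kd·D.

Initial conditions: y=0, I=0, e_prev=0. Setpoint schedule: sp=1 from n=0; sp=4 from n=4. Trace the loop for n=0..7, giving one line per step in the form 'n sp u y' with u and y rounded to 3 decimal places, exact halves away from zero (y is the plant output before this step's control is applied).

(exact arithmetic carried between steps; '≈' marks a value shown rounded to 6 d.p. or computed from one; I and e_prev carry over from the previous line; the table rounds u and y to 3 d.p., halves away from zero)
n=0: y=0, sp=1, e=sp−y=1; I=1, D=e−e_prev=1; u=1·1+2·1+1/4·1=3.25; next y=1/10·0+3/4·3.25=2.4375
n=1: y=2.4375, sp=1, e=sp−y=-1.4375; I=-0.4375, D=e−e_prev=-2.4375; u=1·(-1.4375)+2·(-0.4375)+1/4·(-2.4375)=-2.921875; next y=1/10·2.4375+3/4·(-2.921875)≈-1.947656
n=2: y≈-1.947656, sp=1, e=sp−y≈2.947656; I≈2.510156, D=e−e_prev≈4.385156; u=1·2.947656+2·2.510156+1/4·4.385156≈9.064258; next y=1/10·(-1.947656)+3/4·9.064258≈6.603428
n=3: y≈6.603428, sp=1, e=sp−y≈-5.603428; I≈-3.093271, D=e−e_prev≈-8.551084; u=1·(-5.603428)+2·(-3.093271)+1/4·(-8.551084)≈-13.927742; next y=1/10·6.603428+3/4·(-13.927742)≈-9.785464
n=4: y≈-9.785464, sp=4, e=sp−y≈13.785464; I≈10.692192, D=e−e_prev≈19.388891; u=1·13.785464+2·10.692192+1/4·19.388891≈40.017070; next y=1/10·(-9.785464)+3/4·40.017070≈29.034256
n=5: y≈29.034256, sp=4, e=sp−y≈-25.034256; I≈-14.342064, D=e−e_prev≈-38.819720; u=1·(-25.034256)+2·(-14.342064)+1/4·(-38.819720)≈-63.423315; next y=1/10·29.034256+3/4·(-63.423315)≈-44.664061
n=6: y≈-44.664061, sp=4, e=sp−y≈48.664061; I≈34.321996, D=e−e_prev≈73.698317; u=1·48.664061+2·34.321996+1/4·73.698317≈135.732633; next y=1/10·(-44.664061)+3/4·135.732633≈97.333068
n=7: y≈97.333068, sp=4, e=sp−y≈-93.333068; I≈-59.011072, D=e−e_prev≈-141.997129; u=1·(-93.333068)+2·(-59.011072)+1/4·(-141.997129)≈-246.854495; next y=1/10·97.333068+3/4·(-246.854495)≈-175.407564

0 1 3.250 0.000
1 1 -2.922 2.438
2 1 9.064 -1.948
3 1 -13.928 6.603
4 4 40.017 -9.785
5 4 -63.423 29.034
6 4 135.733 -44.664
7 4 -246.854 97.333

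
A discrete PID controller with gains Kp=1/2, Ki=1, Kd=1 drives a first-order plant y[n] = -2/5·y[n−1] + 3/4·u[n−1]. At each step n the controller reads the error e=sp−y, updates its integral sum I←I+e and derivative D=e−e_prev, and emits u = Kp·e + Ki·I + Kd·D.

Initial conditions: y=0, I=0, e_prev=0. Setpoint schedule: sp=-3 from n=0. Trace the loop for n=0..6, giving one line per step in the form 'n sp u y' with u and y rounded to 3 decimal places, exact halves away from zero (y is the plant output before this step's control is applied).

(exact arithmetic carried between steps; '≈' marks a value shown rounded to 6 d.p. or computed from one; I and e_prev carry over from the previous line; the table rounds u and y to 3 d.p., halves away from zero)
n=0: y=0, sp=-3, e=sp−y=-3; I=-3, D=e−e_prev=-3; u=1/2·(-3)+1·(-3)+1·(-3)=-7.5; next y=-2/5·0+3/4·(-7.5)=-5.625
n=1: y=-5.625, sp=-3, e=sp−y=2.625; I=-0.375, D=e−e_prev=5.625; u=1/2·2.625+1·(-0.375)+1·5.625=6.5625; next y=-2/5·(-5.625)+3/4·6.5625=7.171875
n=2: y=7.171875, sp=-3, e=sp−y=-10.171875; I=-10.546875, D=e−e_prev=-12.796875; u=1/2·(-10.171875)+1·(-10.546875)+1·(-12.796875)≈-28.429688; next y=-2/5·7.171875+3/4·(-28.429688)≈-24.191016
n=3: y≈-24.191016, sp=-3, e=sp−y≈21.191016; I≈10.644141, D=e−e_prev≈31.362891; u=1/2·21.191016+1·10.644141+1·31.362891≈52.602539; next y=-2/5·(-24.191016)+3/4·52.602539≈49.128311
n=4: y≈49.128311, sp=-3, e=sp−y≈-52.128311; I≈-41.484170, D=e−e_prev≈-73.319326; u=1/2·(-52.128311)+1·(-41.484170)+1·(-73.319326)≈-140.867651; next y=-2/5·49.128311+3/4·(-140.867651)≈-125.302063
n=5: y≈-125.302063, sp=-3, e=sp−y≈122.302063; I≈80.817893, D=e−e_prev≈174.430373; u=1/2·122.302063+1·80.817893+1·174.430373≈316.399297; next y=-2/5·(-125.302063)+3/4·316.399297≈287.420298
n=6: y≈287.420298, sp=-3, e=sp−y≈-290.420298; I≈-209.602405, D=e−e_prev≈-412.722361; u=1/2·(-290.420298)+1·(-209.602405)+1·(-412.722361)≈-767.534915; next y=-2/5·287.420298+3/4·(-767.534915)≈-690.619306

0 -3 -7.500 0.000
1 -3 6.563 -5.625
2 -3 -28.430 7.172
3 -3 52.603 -24.191
4 -3 -140.868 49.128
5 -3 316.399 -125.302
6 -3 -767.535 287.420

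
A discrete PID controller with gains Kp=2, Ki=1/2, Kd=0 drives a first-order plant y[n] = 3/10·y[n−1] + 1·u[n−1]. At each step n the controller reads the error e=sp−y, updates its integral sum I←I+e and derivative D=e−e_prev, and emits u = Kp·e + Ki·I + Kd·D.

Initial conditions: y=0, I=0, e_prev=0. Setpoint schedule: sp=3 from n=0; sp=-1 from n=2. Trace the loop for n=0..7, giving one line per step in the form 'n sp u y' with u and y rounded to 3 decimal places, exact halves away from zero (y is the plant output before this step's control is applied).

(exact arithmetic carried between steps; '≈' marks a value shown rounded to 6 d.p. or computed from one; I and e_prev carry over from the previous line; the table rounds u and y to 3 d.p., halves away from zero)
n=0: y=0, sp=3, e=sp−y=3; I=3, D=e−e_prev=3; u=2·3+1/2·3+0·3=7.5; next y=3/10·0+1·7.5=7.5
n=1: y=7.5, sp=3, e=sp−y=-4.5; I=-1.5, D=e−e_prev=-7.5; u=2·(-4.5)+1/2·(-1.5)+0·(-7.5)=-9.75; next y=3/10·7.5+1·(-9.75)=-7.5
n=2: y=-7.5, sp=-1, e=sp−y=6.5; I=5, D=e−e_prev=11; u=2·6.5+1/2·5+0·11=15.5; next y=3/10·(-7.5)+1·15.5=13.25
n=3: y=13.25, sp=-1, e=sp−y=-14.25; I=-9.25, D=e−e_prev=-20.75; u=2·(-14.25)+1/2·(-9.25)+0·(-20.75)=-33.125; next y=3/10·13.25+1·(-33.125)=-29.15
n=4: y=-29.15, sp=-1, e=sp−y=28.15; I=18.9, D=e−e_prev=42.4; u=2·28.15+1/2·18.9+0·42.4=65.75; next y=3/10·(-29.15)+1·65.75=57.005
n=5: y=57.005, sp=-1, e=sp−y=-58.005; I=-39.105, D=e−e_prev=-86.155; u=2·(-58.005)+1/2·(-39.105)+0·(-86.155)=-135.5625; next y=3/10·57.005+1·(-135.5625)=-118.461
n=6: y=-118.461, sp=-1, e=sp−y=117.461; I=78.356, D=e−e_prev=175.466; u=2·117.461+1/2·78.356+0·175.466=274.1; next y=3/10·(-118.461)+1·274.1=238.5617
n=7: y=238.5617, sp=-1, e=sp−y=-239.5617; I=-161.2057, D=e−e_prev=-357.0227; u=2·(-239.5617)+1/2·(-161.2057)+0·(-357.0227)=-559.72625; next y=3/10·238.5617+1·(-559.72625)=-488.15774

0 3 7.500 0.000
1 3 -9.750 7.500
2 -1 15.500 -7.500
3 -1 -33.125 13.250
4 -1 65.750 -29.150
5 -1 -135.563 57.005
6 -1 274.100 -118.461
7 -1 -559.726 238.562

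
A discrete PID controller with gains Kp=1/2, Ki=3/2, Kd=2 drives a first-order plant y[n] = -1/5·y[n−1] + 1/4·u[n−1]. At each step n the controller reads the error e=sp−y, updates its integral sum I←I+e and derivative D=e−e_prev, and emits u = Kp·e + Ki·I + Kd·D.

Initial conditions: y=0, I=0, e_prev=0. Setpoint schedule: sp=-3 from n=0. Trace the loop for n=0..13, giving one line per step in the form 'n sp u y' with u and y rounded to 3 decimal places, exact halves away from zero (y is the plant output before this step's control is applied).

0 -3 -12.000 0.000
1 -3 1.500 -3.000
2 -3 -20.400 0.975
3 -3 6.668 -5.295
4 -3 -34.514 2.726
5 -3 20.537 -9.174
6 -3 -58.572 6.969
7 -3 50.783 -16.037
8 -3 -103.432 15.903
9 -3 111.859 -29.039
10 -3 -190.211 33.773
11 -3 232.572 -54.307
12 -3 -359.874 69.005
13 -3 469.839 -103.769

(exact arithmetic carried between steps; '≈' marks a value shown rounded to 6 d.p. or computed from one; I and e_prev carry over from the previous line; the table rounds u and y to 3 d.p., halves away from zero)
n=0: y=0, sp=-3, e=sp−y=-3; I=-3, D=e−e_prev=-3; u=1/2·(-3)+3/2·(-3)+2·(-3)=-12; next y=-1/5·0+1/4·(-12)=-3
n=1: y=-3, sp=-3, e=sp−y=0; I=-3, D=e−e_prev=3; u=1/2·0+3/2·(-3)+2·3=1.5; next y=-1/5·(-3)+1/4·1.5=0.975
n=2: y=0.975, sp=-3, e=sp−y=-3.975; I=-6.975, D=e−e_prev=-3.975; u=1/2·(-3.975)+3/2·(-6.975)+2·(-3.975)=-20.4; next y=-1/5·0.975+1/4·(-20.4)=-5.295
n=3: y=-5.295, sp=-3, e=sp−y=2.295; I=-4.68, D=e−e_prev=6.27; u=1/2·2.295+3/2·(-4.68)+2·6.27=6.6675; next y=-1/5·(-5.295)+1/4·6.6675=2.725875
n=4: y=2.725875, sp=-3, e=sp−y=-5.725875; I=-10.405875, D=e−e_prev=-8.020875; u=1/2·(-5.725875)+3/2·(-10.405875)+2·(-8.020875)=-34.5135; next y=-1/5·2.725875+1/4·(-34.5135)=-9.17355
n=5: y=-9.17355, sp=-3, e=sp−y=6.17355; I=-4.232325, D=e−e_prev=11.899425; u=1/2·6.17355+3/2·(-4.232325)+2·11.899425≈20.537138; next y=-1/5·(-9.17355)+1/4·20.537138≈6.968994
n=6: y≈6.968994, sp=-3, e=sp−y≈-9.968994; I≈-14.201319, D=e−e_prev≈-16.142544; u=1/2·(-9.968994)+3/2·(-14.201319)+2·(-16.142544)≈-58.571565; next y=-1/5·6.968994+1/4·(-58.571565)≈-16.036690
n=7: y≈-16.036690, sp=-3, e=sp−y≈13.036690; I≈-1.164629, D=e−e_prev≈23.005685; u=1/2·13.036690+3/2·(-1.164629)+2·23.005685≈50.782770; next y=-1/5·(-16.036690)+1/4·50.782770≈15.903031
n=8: y≈15.903031, sp=-3, e=sp−y≈-18.903031; I≈-20.067660, D=e−e_prev≈-31.939721; u=1/2·(-18.903031)+3/2·(-20.067660)+2·(-31.939721)≈-103.432446; next y=-1/5·15.903031+1/4·(-103.432446)≈-29.038718
n=9: y≈-29.038718, sp=-3, e=sp−y≈26.038718; I≈5.971058, D=e−e_prev≈44.941748; u=1/2·26.038718+3/2·5.971058+2·44.941748≈111.859442; next y=-1/5·(-29.038718)+1/4·111.859442≈33.772604
n=10: y≈33.772604, sp=-3, e=sp−y≈-36.772604; I≈-30.801546, D=e−e_prev≈-62.811322; u=1/2·(-36.772604)+3/2·(-30.801546)+2·(-62.811322)≈-190.211265; next y=-1/5·33.772604+1/4·(-190.211265)≈-54.307337
n=11: y≈-54.307337, sp=-3, e=sp−y≈51.307337; I≈20.505791, D=e−e_prev≈88.079941; u=1/2·51.307337+3/2·20.505791+2·88.079941≈232.572237; next y=-1/5·(-54.307337)+1/4·232.572237≈69.004527
n=12: y≈69.004527, sp=-3, e=sp−y≈-72.004527; I≈-51.498736, D=e−e_prev≈-123.311864; u=1/2·(-72.004527)+3/2·(-51.498736)+2·(-123.311864)≈-359.874095; next y=-1/5·69.004527+1/4·(-359.874095)≈-103.769429
n=13: y≈-103.769429, sp=-3, e=sp−y≈100.769429; I≈49.270693, D=e−e_prev≈172.773956; u=1/2·100.769429+3/2·49.270693+2·172.773956≈469.838666; next y=-1/5·(-103.769429)+1/4·469.838666≈138.213552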